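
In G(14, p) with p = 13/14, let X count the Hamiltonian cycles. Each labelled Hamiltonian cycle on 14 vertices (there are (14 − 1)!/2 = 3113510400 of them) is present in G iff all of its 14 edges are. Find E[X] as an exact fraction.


K_14 has (14 − 1)!/2 = 3113510400 labelled Hamiltonian cycles.
For each such Hamiltonian cycle H, let X_H = 1 if all 14 edges of H are present in G. Then P[X_H = 1] = p^{14} = (13/14)^{14} = 3937376385699289/11112006825558016.
By linearity: E[X] = Σ_H E[X_H] = 3113510400 · p^{14} = 3113510400 · 3937376385699289/11112006825558016 = 3420497300666614836525/3100448333024.
Numerically: E[X] ≈ 1.1032e+09.

E[X] = 3113510400 · (13/14)^{14} = 3420497300666614836525/3100448333024 ≈ 1.1032e+09.


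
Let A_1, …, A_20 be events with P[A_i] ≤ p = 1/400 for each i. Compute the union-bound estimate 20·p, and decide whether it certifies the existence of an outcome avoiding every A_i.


Union bound: P[∪_{i=1}^{20} A_i] ≤ Σ_i P[A_i] ≤ 20·p = 20·(1/400) = 1/20.
Numerically: 1/20 ≈ 0.05000.
Is 1/20 < 1? YES.
Since P[∪ A_i] ≤ 1/20 < 1, the complement has P[∩ A_i^c] ≥ 1 − 1/20 = 19/20 > 0, so some outcome avoids every A_i.

20·p = 1/20 ≈ 0.05000; existence CERTIFIED by the union bound.


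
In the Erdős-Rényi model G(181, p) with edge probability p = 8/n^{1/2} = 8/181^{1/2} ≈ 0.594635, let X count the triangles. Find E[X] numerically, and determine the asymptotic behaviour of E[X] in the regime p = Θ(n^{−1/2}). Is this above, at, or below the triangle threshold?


Number of potential triangles: C(181, 3) = 971970.
Each occurs with probability p³ ≈ (0.594635)³ ≈ 2.10257792e-01.
By linearity: E[X] = C(181, 3)·p³ ≈ 971970 · 2.10257792e-01 ≈ 204364.265746.
Since α = 1/2 < 1, p = c/n^{1/2} ≫ 1/n is above the triangle threshold p ~ 1/n. Asymptotically E[X] ~ (c³/6)·n^{3(1−α)} = (8³/6)·n^{1.5} → ∞; triangles are abundant w.h.p.

E[X] ≈ 204364.265746; in regime p = Θ(1/n^{1/2}) E[X] diverges (above the triangle threshold p ~ 1/n).


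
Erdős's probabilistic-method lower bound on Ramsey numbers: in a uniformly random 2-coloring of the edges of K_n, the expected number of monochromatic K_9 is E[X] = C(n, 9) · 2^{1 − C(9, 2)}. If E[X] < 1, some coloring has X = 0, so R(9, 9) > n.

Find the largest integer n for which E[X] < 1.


We need C(n, 9) · 2^{1 − 36} < 1, i.e. C(n, 9) < 2^{36 − 1} = 34359738368.
Check values of n near the boundary:
  n = 61: C(61, 9) = 17341763505; 17341763505 < 34359738368? YES
  n = 62: C(62, 9) = 20286591270; 20286591270 < 34359738368? YES
  n = 63: C(63, 9) = 23667689815; 23667689815 < 34359738368? YES
  n = 64: C(64, 9) = 27540584512; 27540584512 < 34359738368? YES
  n = 65: C(65, 9) = 31966749880; 31966749880 < 34359738368? YES
  n = 66: C(66, 9) = 37014131440; 37014131440 < 34359738368? NO
  n = 67: C(67, 9) = 42757703560; 42757703560 < 34359738368? NO
  n = 68: C(68, 9) = 49280065120; 49280065120 < 34359738368? NO
The largest n with C(n, 9) < 34359738368 is n = 65 (where E[X] = 3995843735/4294967296 ≈ 0.9304). Hence R(9, 9) > 65, i.e. R(9, 9) ≥ 66.

Largest n = 65; hence R(9, 9) > 65.


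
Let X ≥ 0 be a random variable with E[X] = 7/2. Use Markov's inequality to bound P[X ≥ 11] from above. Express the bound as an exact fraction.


μ = E[X] = 7/2, a = 11.
Markov: P[X ≥ 11] ≤ μ/a = (7/2)/11 = 7/22.
Numerically: ≈ 0.318182.
(Since a = 11 > μ = 3.500000, the bound 7/22 is < 1 and informative.)

P[X ≥ 11] ≤ 7/22 ≈ 0.318182.


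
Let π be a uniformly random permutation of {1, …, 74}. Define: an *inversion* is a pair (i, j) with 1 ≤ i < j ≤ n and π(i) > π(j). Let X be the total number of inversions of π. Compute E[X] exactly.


Write X = Σ X_I over the C(74, 2) = 2701 pairs i < j, with X_I the indicator of one inversion.
There are 2701 indicators.
For each fixed pair i < j, the values π(i) and π(j) are two distinct elements of {1, …, 74} in uniformly random order; by symmetry P[π(i) > π(j)] = 1/2.
By linearity: E[X] = 2701 · (1/2) = C(74, 2) · (1/2) = 2701/2 = 2701/2 ≈ 1350.50000.

E[X] = 2701/2 = 1350.50000.


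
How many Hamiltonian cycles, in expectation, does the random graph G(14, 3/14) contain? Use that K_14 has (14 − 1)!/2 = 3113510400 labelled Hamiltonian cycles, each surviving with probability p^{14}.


K_14 has (14 − 1)!/2 = 3113510400 labelled Hamiltonian cycles.
For each such Hamiltonian cycle H, let X_H = 1 if all 14 edges of H are present in G. Then P[X_H = 1] = p^{14} = (3/14)^{14} = 4782969/11112006825558016.
By linearity of expectation: E[X] = Σ_H E[X_H] = 3113510400 · p^{14} = 3113510400 · 4782969/11112006825558016 = 4155084744525/3100448333024.
Numerically: E[X] ≈ 1.34.

E[X] = 3113510400 · (3/14)^{14} = 4155084744525/3100448333024 ≈ 1.34.


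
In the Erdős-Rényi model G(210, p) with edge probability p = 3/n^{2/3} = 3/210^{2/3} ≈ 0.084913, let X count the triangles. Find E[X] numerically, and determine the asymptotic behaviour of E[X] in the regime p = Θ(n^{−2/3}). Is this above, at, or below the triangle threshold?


Number of potential triangles: C(210, 3) = 1521520.
Each occurs with probability p³ ≈ (0.084913)³ ≈ 6.1224490e-04.
By linearity: E[X] = C(210, 3)·p³ ≈ 1521520 · 6.1224490e-04 ≈ 931.54286.
Since α = 2/3 < 1, p = c/n^{2/3} ≫ 1/n is above the triangle threshold p ~ 1/n. Asymptotically E[X] ~ (c³/6)·n^{3(1−α)} = (3³/6)·n^{1} → ∞; triangles are abundant w.h.p.

E[X] ≈ 931.54286; in regime p = Θ(1/n^{2/3}) E[X] diverges (above the triangle threshold p ~ 1/n).


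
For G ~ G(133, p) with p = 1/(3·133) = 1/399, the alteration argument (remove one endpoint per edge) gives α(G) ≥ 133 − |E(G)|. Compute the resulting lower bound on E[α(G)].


E[|E(G)|] = C(133, 2)·p = 8778 · (1/399) = 22.
E[α(G)] ≥ n − E[|E(G)|] = 133 − 22 = 111.
Numerically: ≈ 111.00000.
(This is only a lower bound; the true E[α(G)] may be larger.)

E[α(G)] ≥ 111 ≈ 111.00000.


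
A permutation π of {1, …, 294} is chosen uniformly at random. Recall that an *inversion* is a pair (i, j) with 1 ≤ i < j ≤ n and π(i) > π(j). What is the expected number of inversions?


Write X = Σ X_I over the C(294, 2) = 43071 pairs i < j, with X_I the indicator of one inversion.
There are 43071 indicators.
For each fixed pair i < j, the values π(i) and π(j) are two distinct elements of {1, …, 294} in uniformly random order; by symmetry P[π(i) > π(j)] = 1/2.
By linearity: E[X] = 43071 · (1/2) = C(294, 2) · (1/2) = 43071/2 = 43071/2 ≈ 21535.5000.

E[X] = 43071/2 = 21535.5000.


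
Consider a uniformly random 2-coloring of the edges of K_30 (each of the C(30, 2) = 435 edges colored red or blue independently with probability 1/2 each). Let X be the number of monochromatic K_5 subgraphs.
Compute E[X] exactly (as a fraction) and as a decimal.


Let X = Σ_S X_S over the C(30, 5) = 142506 subsets S of size 5, where X_S = 1 if the K_5 on S is monochromatic.
For a fixed S, the K_5 on S has C(5, 2) = 10 edges. P[all 10 edges red] = (1/2)^10, and likewise for blue, so P[monochromatic] = 2·(1/2)^10 = 2^{1 − 10} = 1/512.
By linearity: E[X] = C(30, 5) · 2^{1 − 10} = 142506 · 1/512 = 71253/256.
Numerically: E[X] ≈ 278.332031.

E[X] = C(30,5)·2^(1−C(5,2)) = 71253/256 ≈ 278.332031.


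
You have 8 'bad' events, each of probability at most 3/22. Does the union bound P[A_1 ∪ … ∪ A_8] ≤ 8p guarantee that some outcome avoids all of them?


Union bound: P[∪_{i=1}^{8} A_i] ≤ Σ_i P[A_i] ≤ 8·p = 8·(3/22) = 12/11.
Numerically: 12/11 ≈ 1.0909.
Is 12/11 < 1? NO.
Since the bound 12/11 is ≥ 1, the union bound is uninformative here; it does NOT by itself certify existence.

8·p = 12/11 ≈ 1.0909; existence NOT certified by the union bound.


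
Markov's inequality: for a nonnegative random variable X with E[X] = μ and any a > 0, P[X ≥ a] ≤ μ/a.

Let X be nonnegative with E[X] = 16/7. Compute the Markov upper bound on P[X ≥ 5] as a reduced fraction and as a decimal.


μ = E[X] = 16/7, a = 5.
Markov: P[X ≥ 5] ≤ μ/a = (16/7)/5 = 16/35.
Numerically: ≈ 0.457143.
(Since a = 5 > μ = 2.285714, the bound 16/35 is < 1 and informative.)

P[X ≥ 5] ≤ 16/35 ≈ 0.457143.


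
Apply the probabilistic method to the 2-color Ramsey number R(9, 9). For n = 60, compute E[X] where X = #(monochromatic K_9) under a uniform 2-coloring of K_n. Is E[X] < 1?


E[X] = C(60, 9) · 2^{1 − 36} = 14783142660 · 2^{−35} = 14783142660/34359738368.
As a reduced fraction: E[X] = 3695785665/8589934592 ≈ 0.4302461.
Is E[X] < 1? YES.
Since E[X] < 1, there exists a 2-coloring of K_{60} with no monochromatic K_9; hence R(9, 9) > 60.

E[X] = 3695785665/8589934592 ≈ 0.4302461; E[X] < 1, so R(9, 9) > 60.


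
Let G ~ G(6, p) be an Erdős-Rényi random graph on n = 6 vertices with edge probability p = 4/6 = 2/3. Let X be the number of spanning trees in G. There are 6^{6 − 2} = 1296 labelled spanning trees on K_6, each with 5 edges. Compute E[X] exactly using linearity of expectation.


K_6 has 6^{6 − 2} = 1296 labelled spanning trees.
For each such spanning tree H, let X_H = 1 if all 5 edges of H are present in G. Then P[X_H = 1] = p^{5} = (2/3)^{5} = 32/243.
By linearity of expectation: E[X] = Σ_H E[X_H] = 1296 · p^{5} = 1296 · 32/243 = 512/3.
Numerically: E[X] ≈ 171.

E[X] = 1296 · (2/3)^{5} = 512/3 ≈ 171.


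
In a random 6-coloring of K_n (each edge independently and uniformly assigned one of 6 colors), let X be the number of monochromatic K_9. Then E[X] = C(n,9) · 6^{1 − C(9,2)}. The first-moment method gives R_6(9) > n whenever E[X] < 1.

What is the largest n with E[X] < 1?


We need C(n, 9) · 6^{1 − 36} < 1, i.e. C(n, 9) < 6^{36 − 1} = 1719070799748422591028658176.
Check values of n near the boundary:
  n = 4403: C(4403, 9) = 1699894433046281918452233150; 1699894433046281918452233150 < 1719070799748422591028658176? YES
  n = 4404: C(4404, 9) = 1703375445537161676647015880; 1703375445537161676647015880 < 1719070799748422591028658176? YES
  n = 4405: C(4405, 9) = 1706862792900636302463627150; 1706862792900636302463627150 < 1719070799748422591028658176? YES
  n = 4406: C(4406, 9) = 1710356485221788389505285700; 1710356485221788389505285700 < 1719070799748422591028658176? YES
  n = 4407: C(4407, 9) = 1713856532599459170657070050; 1713856532599459170657070050 < 1719070799748422591028658176? YES
  n = 4408: C(4408, 9) = 1717362945146264156457459600; 1717362945146264156457459600 < 1719070799748422591028658176? YES
  n = 4409: C(4409, 9) = 1720875732988608787686577131; 1720875732988608787686577131 < 1719070799748422591028658176? NO
  n = 4410: C(4410, 9) = 1724394906266704102180823710; 1724394906266704102180823710 < 1719070799748422591028658176? NO
The largest n with C(n, 9) < 1719070799748422591028658176 is n = 4408 (where E[X] = 35778394690547169926197075/35813974994758803979763712 ≈ 0.999007). Hence R_6(9) > 4408, i.e. R_6(9) ≥ 4409.

Largest n = 4408; hence R_6(9) > 4408.


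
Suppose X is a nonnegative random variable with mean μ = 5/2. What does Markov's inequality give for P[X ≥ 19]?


μ = E[X] = 5/2, a = 19.
Markov: P[X ≥ 19] ≤ μ/a = (5/2)/19 = 5/38.
Numerically: ≈ 0.13158.
(Since a = 19 > μ = 2.50000, the bound 5/38 is < 1 and informative.)

P[X ≥ 19] ≤ 5/38 ≈ 0.13158.


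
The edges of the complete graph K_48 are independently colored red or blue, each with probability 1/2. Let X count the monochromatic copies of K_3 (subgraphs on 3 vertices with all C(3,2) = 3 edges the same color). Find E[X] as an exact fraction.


Let X = Σ_S X_S over the C(48, 3) = 17296 subsets S of size 3, where X_S = 1 if the K_3 on S is monochromatic.
For a fixed S, the K_3 on S has C(3, 2) = 3 edges. P[all 3 edges red] = (1/2)^3, and likewise for blue, so P[monochromatic] = 2·(1/2)^3 = 2^{1 − 3} = 1/4.
Summing: E[X] = C(48, 3) · 2^{1 − 3} = 17296 · 1/4 = 4324.
Numerically: E[X] ≈ 4324.000000.

E[X] = C(48,3)·2^(1−C(3,2)) = 4324 ≈ 4324.000000.


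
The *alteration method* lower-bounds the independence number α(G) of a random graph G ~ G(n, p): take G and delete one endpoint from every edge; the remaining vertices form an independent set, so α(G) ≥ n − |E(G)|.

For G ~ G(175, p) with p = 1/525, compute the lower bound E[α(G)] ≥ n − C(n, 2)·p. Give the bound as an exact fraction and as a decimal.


E[|E(G)|] = C(175, 2)·p = 15225 · (1/525) = 29.
E[α(G)] ≥ n − E[|E(G)|] = 175 − 29 = 146.
Numerically: ≈ 146.0000.
(This is only a lower bound; the true E[α(G)] may be larger.)

E[α(G)] ≥ 146 ≈ 146.0000.


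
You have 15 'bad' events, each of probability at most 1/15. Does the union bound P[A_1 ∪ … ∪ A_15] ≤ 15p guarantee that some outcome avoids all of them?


Union bound: P[∪_{i=1}^{15} A_i] ≤ Σ_i P[A_i] ≤ 15·p = 15·(1/15) = 1.
Numerically: 1 ≈ 1.000.
Is 1 < 1? NO.
Since the bound 1 is ≥ 1, the union bound is uninformative here; it does NOT by itself certify existence.

15·p = 1 ≈ 1.000; existence NOT certified by the union bound.


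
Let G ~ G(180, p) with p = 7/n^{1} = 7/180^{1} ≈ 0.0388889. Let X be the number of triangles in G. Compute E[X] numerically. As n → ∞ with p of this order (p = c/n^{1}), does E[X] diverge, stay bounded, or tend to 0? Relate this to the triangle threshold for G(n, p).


Number of potential triangles: C(180, 3) = 955860.
Each occurs with probability p³ ≈ (0.0388889)³ ≈ 5.88134431e-05.
By linearity: E[X] = C(180, 3)·p³ ≈ 955860 · 5.88134431e-05 ≈ 56.217418.
Here α = 1, so p = 7/n is exactly at the triangle threshold p ~ 1/n. Asymptotically E[X] → c³/6 = 7³/6 = 343/6 ≈ 57.166667, a bounded constant. In this regime the triangle count is asymptotically Poisson(c³/6).

E[X] ≈ 56.217418; in regime p = Θ(1/n^{1}) E[X] stays bounded (at the triangle threshold p ~ 1/n).


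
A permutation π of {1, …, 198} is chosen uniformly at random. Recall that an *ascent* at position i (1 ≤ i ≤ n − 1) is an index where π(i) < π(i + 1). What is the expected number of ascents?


Write X = Σ X_I over i = 1, …, 197, with X_I the indicator of one ascent.
There are 197 indicators.
For each fixed i, the pair (π(i), π(i+1)) is a uniformly random ordered pair of distinct values from {1, …, 198}; by symmetry P[π(i) < π(i+1)] = 1/2.
By linearity: E[X] = 197 · (1/2) = (198 − 1) · (1/2) = 197/2 ≈ 98.500000.

E[X] = 197/2 = 98.500000.


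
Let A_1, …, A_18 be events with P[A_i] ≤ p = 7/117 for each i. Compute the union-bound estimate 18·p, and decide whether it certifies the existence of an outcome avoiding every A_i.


Union bound: P[∪_{i=1}^{18} A_i] ≤ Σ_i P[A_i] ≤ 18·p = 18·(7/117) = 14/13.
Numerically: 14/13 ≈ 1.0769.
Is 14/13 < 1? NO.
Since the bound 14/13 is ≥ 1, the union bound is uninformative here; it does NOT by itself certify existence.

18·p = 14/13 ≈ 1.0769; existence NOT certified by the union bound.


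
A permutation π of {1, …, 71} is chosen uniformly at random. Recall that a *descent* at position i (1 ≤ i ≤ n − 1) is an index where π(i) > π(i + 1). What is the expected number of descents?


Write X = Σ X_I over i = 1, …, 70, with X_I the indicator of one descent.
There are 70 indicators.
For each fixed i, the pair (π(i), π(i+1)) is a uniformly random ordered pair of distinct values from {1, …, 71}; by symmetry P[π(i) > π(i+1)] = 1/2.
By linearity: E[X] = 70 · (1/2) = (71 − 1) · (1/2) = 35 ≈ 35.0000.

E[X] = 35 = 35.0000.


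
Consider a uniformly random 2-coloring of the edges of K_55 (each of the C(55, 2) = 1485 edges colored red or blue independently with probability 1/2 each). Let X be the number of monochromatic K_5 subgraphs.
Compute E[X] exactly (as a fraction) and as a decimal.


Let X = Σ_S X_S over the C(55, 5) = 3478761 subsets S of size 5, where X_S = 1 if the K_5 on S is monochromatic.
For a fixed S, the K_5 on S has C(5, 2) = 10 edges. P[all 10 edges red] = (1/2)^10, and likewise for blue, so P[monochromatic] = 2·(1/2)^10 = 2^{1 − 10} = 1/512.
By linearity of expectation: E[X] = C(55, 5) · 2^{1 − 10} = 3478761 · 1/512 = 3478761/512.
Numerically: E[X] ≈ 6794.455078.

E[X] = C(55,5)·2^(1−C(5,2)) = 3478761/512 ≈ 6794.455078.


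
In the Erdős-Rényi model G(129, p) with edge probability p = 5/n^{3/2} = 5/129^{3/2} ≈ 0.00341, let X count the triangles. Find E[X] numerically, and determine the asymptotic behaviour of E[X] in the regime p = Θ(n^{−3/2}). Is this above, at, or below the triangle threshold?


Number of potential triangles: C(129, 3) = 349504.
Each occurs with probability p³ ≈ (0.00341)³ ≈ 3.97426e-08.
By linearity: E[X] = C(129, 3)·p³ ≈ 349504 · 3.97426e-08 ≈ 0.014.
Since α = 3/2 > 1, p = c/n^{3/2} = o(1/n) is below the triangle threshold p ~ 1/n. Asymptotically E[X] ~ (c³/6)·n^{3(1−α)} = (5³/6)·n^{-1.5} → 0, so by Markov's inequality G has no triangles w.h.p.

E[X] ≈ 0.014; in regime p = Θ(1/n^{3/2}) E[X] tends to 0 (below the triangle threshold p ~ 1/n).


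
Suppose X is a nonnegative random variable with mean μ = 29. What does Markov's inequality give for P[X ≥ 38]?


μ = E[X] = 29, a = 38.
Markov: P[X ≥ 38] ≤ μ/a = (29)/38 = 29/38.
Numerically: ≈ 0.763158.
(Since a = 38 > μ = 29.000000, the bound 29/38 is < 1 and informative.)

P[X ≥ 38] ≤ 29/38 ≈ 0.763158.


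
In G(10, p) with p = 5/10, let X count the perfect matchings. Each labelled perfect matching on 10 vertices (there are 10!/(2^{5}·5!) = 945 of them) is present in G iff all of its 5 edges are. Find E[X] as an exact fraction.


K_10 has 10!/(2^{5}·5!) = 945 labelled perfect matchings.
For each such perfect matching H, let X_H = 1 if all 5 edges of H are present in G. Then P[X_H = 1] = p^{5} = (1/2)^{5} = 1/32.
By linearity of expectation: E[X] = Σ_H E[X_H] = 945 · p^{5} = 945 · 1/32 = 945/32.
Numerically: E[X] ≈ 29.531.

E[X] = 945 · (1/2)^{5} = 945/32 ≈ 29.531.


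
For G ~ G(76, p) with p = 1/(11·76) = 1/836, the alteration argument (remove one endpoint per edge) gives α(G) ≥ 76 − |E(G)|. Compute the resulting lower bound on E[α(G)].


E[|E(G)|] = C(76, 2)·p = 2850 · (1/836) = 75/22.
E[α(G)] ≥ n − E[|E(G)|] = 76 − 75/22 = 1597/22.
Numerically: ≈ 72.59091.
(This is only a lower bound; the true E[α(G)] may be larger.)

E[α(G)] ≥ 1597/22 ≈ 72.59091.


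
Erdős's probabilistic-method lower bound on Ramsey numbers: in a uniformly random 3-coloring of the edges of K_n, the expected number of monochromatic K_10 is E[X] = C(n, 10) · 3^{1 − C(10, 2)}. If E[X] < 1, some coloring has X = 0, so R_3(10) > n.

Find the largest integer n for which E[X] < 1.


We need C(n, 10) · 3^{1 − 45} < 1, i.e. C(n, 10) < 3^{45 − 1} = 984770902183611232881.
Check values of n near the boundary:
  n = 569: C(569, 10) = 905357721286137524328; 905357721286137524328 < 984770902183611232881? YES
  n = 570: C(570, 10) = 921524823451961408691; 921524823451961408691 < 984770902183611232881? YES
  n = 571: C(571, 10) = 937951290893172842001; 937951290893172842001 < 984770902183611232881? YES
  n = 572: C(572, 10) = 954640815642161682606; 954640815642161682606 < 984770902183611232881? YES
  n = 573: C(573, 10) = 971597135635805762226; 971597135635805762226 < 984770902183611232881? YES
  n = 574: C(574, 10) = 988824035203816502691; 988824035203816502691 < 984770902183611232881? NO
  n = 575: C(575, 10) = 1006325345561406175305; 1006325345561406175305 < 984770902183611232881? NO
  n = 576: C(576, 10) = 1024104945306307344480; 1024104945306307344480 < 984770902183611232881? NO
The largest n with C(n, 10) < 984770902183611232881 is n = 573 (where E[X] = 35985079097622435638/36472996377170786403 ≈ 0.987). Hence R_3(10) > 573, i.e. R_3(10) ≥ 574.

Largest n = 573; hence R_3(10) > 573.


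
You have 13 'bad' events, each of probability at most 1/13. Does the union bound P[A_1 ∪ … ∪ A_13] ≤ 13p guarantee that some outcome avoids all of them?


Union bound: P[∪_{i=1}^{13} A_i] ≤ Σ_i P[A_i] ≤ 13·p = 13·(1/13) = 1.
Numerically: 1 ≈ 1.0000000.
Is 1 < 1? NO.
Since the bound 1 is ≥ 1, the union bound is uninformative here; it does NOT by itself certify existence.

13·p = 1 ≈ 1.0000000; existence NOT certified by the union bound.


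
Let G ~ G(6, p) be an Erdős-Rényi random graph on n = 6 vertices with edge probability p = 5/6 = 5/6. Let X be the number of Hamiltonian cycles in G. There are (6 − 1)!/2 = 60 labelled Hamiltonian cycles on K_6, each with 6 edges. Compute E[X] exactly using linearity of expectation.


K_6 has (6 − 1)!/2 = 60 labelled Hamiltonian cycles.
For each such Hamiltonian cycle H, let X_H = 1 if all 6 edges of H are present in G. Then P[X_H = 1] = p^{6} = (5/6)^{6} = 15625/46656.
Summing the indicators: E[X] = Σ_H E[X_H] = 60 · p^{6} = 60 · 15625/46656 = 78125/3888.
Numerically: E[X] ≈ 20.0939.

E[X] = 60 · (5/6)^{6} = 78125/3888 ≈ 20.0939.


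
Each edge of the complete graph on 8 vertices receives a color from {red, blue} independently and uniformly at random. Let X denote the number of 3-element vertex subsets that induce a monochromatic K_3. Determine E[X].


Let X = Σ_S X_S over the C(8, 3) = 56 subsets S of size 3, where X_S = 1 if the K_3 on S is monochromatic.
For a fixed S, the K_3 on S has C(3, 2) = 3 edges. P[all 3 edges red] = (1/2)^3, and likewise for blue, so P[monochromatic] = 2·(1/2)^3 = 2^{1 − 3} = 1/4.
Summing: E[X] = C(8, 3) · 2^{1 − 3} = 56 · 1/4 = 14.
Numerically: E[X] ≈ 14.00000.

E[X] = C(8,3)·2^(1−C(3,2)) = 14 ≈ 14.00000.


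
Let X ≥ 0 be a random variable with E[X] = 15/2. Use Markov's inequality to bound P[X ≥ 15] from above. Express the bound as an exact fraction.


μ = E[X] = 15/2, a = 15.
Markov: P[X ≥ 15] ≤ μ/a = (15/2)/15 = 1/2.
Numerically: ≈ 0.50000.
(Since a = 15 > μ = 7.50000, the bound 1/2 is < 1 and informative.)

P[X ≥ 15] ≤ 1/2 ≈ 0.50000.


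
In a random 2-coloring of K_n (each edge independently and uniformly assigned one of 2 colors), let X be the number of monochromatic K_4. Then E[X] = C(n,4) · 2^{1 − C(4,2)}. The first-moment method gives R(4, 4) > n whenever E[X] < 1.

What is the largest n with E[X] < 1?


We need C(n, 4) · 2^{1 − 6} < 1, i.e. C(n, 4) < 2^{6 − 1} = 32.
Check values of n near the boundary:
  n = 5: C(5, 4) = 5; 5 < 32? YES
  n = 6: C(6, 4) = 15; 15 < 32? YES
  n = 7: C(7, 4) = 35; 35 < 32? NO
  n = 8: C(8, 4) = 70; 70 < 32? NO
  n = 9: C(9, 4) = 126; 126 < 32? NO
The largest n with C(n, 4) < 32 is n = 6 (where E[X] = 15/32 ≈ 0.4688). Hence R(4, 4) > 6, i.e. R(4, 4) ≥ 7.

Largest n = 6; hence R(4, 4) > 6.


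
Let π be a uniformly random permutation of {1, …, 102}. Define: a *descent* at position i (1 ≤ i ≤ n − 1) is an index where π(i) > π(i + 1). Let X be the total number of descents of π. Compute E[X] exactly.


Write X = Σ X_I over i = 1, …, 101, with X_I the indicator of one descent.
There are 101 indicators.
For each fixed i, the pair (π(i), π(i+1)) is a uniformly random ordered pair of distinct values from {1, …, 102}; by symmetry P[π(i) > π(i+1)] = 1/2.
By linearity: E[X] = 101 · (1/2) = (102 − 1) · (1/2) = 101/2 ≈ 50.5000.

E[X] = 101/2 = 50.5000.


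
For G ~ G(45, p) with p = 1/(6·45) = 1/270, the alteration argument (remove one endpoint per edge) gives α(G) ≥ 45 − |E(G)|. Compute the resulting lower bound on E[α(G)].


E[|E(G)|] = C(45, 2)·p = 990 · (1/270) = 11/3.
E[α(G)] ≥ n − E[|E(G)|] = 45 − 11/3 = 124/3.
Numerically: ≈ 41.33333.
(This is only a lower bound; the true E[α(G)] may be larger.)

E[α(G)] ≥ 124/3 ≈ 41.33333.


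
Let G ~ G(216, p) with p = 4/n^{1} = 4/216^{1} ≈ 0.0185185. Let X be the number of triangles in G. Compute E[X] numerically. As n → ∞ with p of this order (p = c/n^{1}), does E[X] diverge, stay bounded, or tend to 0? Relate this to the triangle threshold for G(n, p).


Number of potential triangles: C(216, 3) = 1656360.
Each occurs with probability p³ ≈ (0.0185185)³ ≈ 6.35065793e-06.
By linearity: E[X] = C(216, 3)·p³ ≈ 1656360 · 6.35065793e-06 ≈ 10.518976.
Here α = 1, so p = 4/n is exactly at the triangle threshold p ~ 1/n. Asymptotically E[X] → c³/6 = 4³/6 = 32/3 ≈ 10.666667, a bounded constant. In this regime the triangle count is asymptotically Poisson(c³/6).

E[X] ≈ 10.518976; in regime p = Θ(1/n^{1}) E[X] stays bounded (at the triangle threshold p ~ 1/n).


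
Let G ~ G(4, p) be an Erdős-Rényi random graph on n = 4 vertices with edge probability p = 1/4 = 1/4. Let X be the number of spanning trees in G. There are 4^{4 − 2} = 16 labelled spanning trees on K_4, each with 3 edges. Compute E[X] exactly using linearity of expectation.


K_4 has 4^{4 − 2} = 16 labelled spanning trees.
For each such spanning tree H, let X_H = 1 if all 3 edges of H are present in G. Then P[X_H = 1] = p^{3} = (1/4)^{3} = 1/64.
By linearity of expectation: E[X] = Σ_H E[X_H] = 16 · p^{3} = 16 · 1/64 = 1/4.
Numerically: E[X] ≈ 0.25.

E[X] = 16 · (1/4)^{3} = 1/4 ≈ 0.25.


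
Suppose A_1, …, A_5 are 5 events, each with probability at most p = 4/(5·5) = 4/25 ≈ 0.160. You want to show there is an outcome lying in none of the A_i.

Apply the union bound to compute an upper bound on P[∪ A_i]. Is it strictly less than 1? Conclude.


Union bound: P[∪_{i=1}^{5} A_i] ≤ Σ_i P[A_i] ≤ 5·p = 5·(4/25) = 4/5.
Numerically: 4/5 ≈ 0.800.
Is 4/5 < 1? YES.
Since P[∪ A_i] ≤ 4/5 < 1, the complement has P[∩ A_i^c] ≥ 1 − 4/5 = 1/5 > 0, so some outcome avoids every A_i.

5·p = 4/5 ≈ 0.800; existence CERTIFIED by the union bound.


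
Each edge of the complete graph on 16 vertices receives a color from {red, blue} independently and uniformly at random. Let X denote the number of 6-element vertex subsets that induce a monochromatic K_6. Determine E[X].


Let X = Σ_S X_S over the C(16, 6) = 8008 subsets S of size 6, where X_S = 1 if the K_6 on S is monochromatic.
For a fixed S, the K_6 on S has C(6, 2) = 15 edges. P[all 15 edges red] = (1/2)^15, and likewise for blue, so P[monochromatic] = 2·(1/2)^15 = 2^{1 − 15} = 1/16384.
By linearity of expectation: E[X] = C(16, 6) · 2^{1 − 15} = 8008 · 1/16384 = 1001/2048.
Numerically: E[X] ≈ 0.489.

E[X] = C(16,6)·2^(1−C(6,2)) = 1001/2048 ≈ 0.489.


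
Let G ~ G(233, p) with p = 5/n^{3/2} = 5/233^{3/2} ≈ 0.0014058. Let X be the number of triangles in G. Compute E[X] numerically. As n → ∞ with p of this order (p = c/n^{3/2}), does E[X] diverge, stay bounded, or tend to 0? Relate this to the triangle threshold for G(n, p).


Number of potential triangles: C(233, 3) = 2081156.
Each occurs with probability p³ ≈ (0.0014058)³ ≈ 2.7784870e-09.
By linearity: E[X] = C(233, 3)·p³ ≈ 2081156 · 2.7784870e-09 ≈ 0.00578.
Since α = 3/2 > 1, p = c/n^{3/2} = o(1/n) is below the triangle threshold p ~ 1/n. Asymptotically E[X] ~ (c³/6)·n^{3(1−α)} = (5³/6)·n^{-1.5} → 0, so by Markov's inequality G has no triangles w.h.p.

E[X] ≈ 0.00578; in regime p = Θ(1/n^{3/2}) E[X] tends to 0 (below the triangle threshold p ~ 1/n).


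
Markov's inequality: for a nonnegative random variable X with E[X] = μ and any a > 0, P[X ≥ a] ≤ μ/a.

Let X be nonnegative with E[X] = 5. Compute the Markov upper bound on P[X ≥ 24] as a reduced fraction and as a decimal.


μ = E[X] = 5, a = 24.
Markov: P[X ≥ 24] ≤ μ/a = (5)/24 = 5/24.
Numerically: ≈ 0.2083.
(Since a = 24 > μ = 5.0000, the bound 5/24 is < 1 and informative.)

P[X ≥ 24] ≤ 5/24 ≈ 0.2083.


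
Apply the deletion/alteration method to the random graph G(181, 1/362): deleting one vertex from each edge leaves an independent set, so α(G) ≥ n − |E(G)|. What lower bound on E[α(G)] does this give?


E[|E(G)|] = C(181, 2)·p = 16290 · (1/362) = 45.
E[α(G)] ≥ n − E[|E(G)|] = 181 − 45 = 136.
Numerically: ≈ 136.000.
(This is only a lower bound; the true E[α(G)] may be larger.)

E[α(G)] ≥ 136 ≈ 136.000.


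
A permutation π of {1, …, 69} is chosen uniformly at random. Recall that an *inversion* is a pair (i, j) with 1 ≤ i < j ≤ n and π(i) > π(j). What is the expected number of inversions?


Write X = Σ X_I over the C(69, 2) = 2346 pairs i < j, with X_I the indicator of one inversion.
There are 2346 indicators.
For each fixed pair i < j, the values π(i) and π(j) are two distinct elements of {1, …, 69} in uniformly random order; by symmetry P[π(i) > π(j)] = 1/2.
By linearity: E[X] = 2346 · (1/2) = C(69, 2) · (1/2) = 2346/2 = 1173 ≈ 1173.0000.

E[X] = 1173 = 1173.0000.


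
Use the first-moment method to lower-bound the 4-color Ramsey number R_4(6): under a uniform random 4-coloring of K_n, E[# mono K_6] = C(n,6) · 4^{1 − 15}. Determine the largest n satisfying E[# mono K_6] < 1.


We need C(n, 6) · 4^{1 − 15} < 1, i.e. C(n, 6) < 4^{15 − 1} = 268435456.
Check values of n near the boundary:
  n = 72: C(72, 6) = 156238908; 156238908 < 268435456? YES
  n = 73: C(73, 6) = 170230452; 170230452 < 268435456? YES
  n = 74: C(74, 6) = 185250786; 185250786 < 268435456? YES
  n = 75: C(75, 6) = 201359550; 201359550 < 268435456? YES
  n = 76: C(76, 6) = 218618940; 218618940 < 268435456? YES
  n = 77: C(77, 6) = 237093780; 237093780 < 268435456? YES
  n = 78: C(78, 6) = 256851595; 256851595 < 268435456? YES
  n = 79: C(79, 6) = 277962685; 277962685 < 268435456? NO
  n = 80: C(80, 6) = 300500200; 300500200 < 268435456? NO
  n = 81: C(81, 6) = 324540216; 324540216 < 268435456? NO
The largest n with C(n, 6) < 268435456 is n = 78 (where E[X] = 256851595/268435456 ≈ 0.957). Hence R_4(6) > 78, i.e. R_4(6) ≥ 79.

Largest n = 78; hence R_4(6) > 78.


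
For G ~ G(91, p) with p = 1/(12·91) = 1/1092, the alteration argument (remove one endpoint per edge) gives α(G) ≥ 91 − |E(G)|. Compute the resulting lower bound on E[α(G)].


E[|E(G)|] = C(91, 2)·p = 4095 · (1/1092) = 15/4.
E[α(G)] ≥ n − E[|E(G)|] = 91 − 15/4 = 349/4.
Numerically: ≈ 87.2500.
(This is only a lower bound; the true E[α(G)] may be larger.)

E[α(G)] ≥ 349/4 ≈ 87.2500.


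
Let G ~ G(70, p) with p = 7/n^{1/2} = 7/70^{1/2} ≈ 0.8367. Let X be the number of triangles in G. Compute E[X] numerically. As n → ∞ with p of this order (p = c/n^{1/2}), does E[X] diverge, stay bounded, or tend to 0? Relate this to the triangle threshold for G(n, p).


Number of potential triangles: C(70, 3) = 54740.
Each occurs with probability p³ ≈ (0.8367)³ ≈ 5.856620e-01.
By linearity: E[X] = C(70, 3)·p³ ≈ 54740 · 5.856620e-01 ≈ 32059.1389.
Since α = 1/2 < 1, p = c/n^{1/2} ≫ 1/n is above the triangle threshold p ~ 1/n. Asymptotically E[X] ~ (c³/6)·n^{3(1−α)} = (7³/6)·n^{1.5} → ∞; triangles are abundant w.h.p.

E[X] ≈ 32059.1389; in regime p = Θ(1/n^{1/2}) E[X] diverges (above the triangle threshold p ~ 1/n).


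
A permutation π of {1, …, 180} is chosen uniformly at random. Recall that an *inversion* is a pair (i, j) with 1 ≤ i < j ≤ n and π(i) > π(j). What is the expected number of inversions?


Write X = Σ X_I over the C(180, 2) = 16110 pairs i < j, with X_I the indicator of one inversion.
There are 16110 indicators.
For each fixed pair i < j, the values π(i) and π(j) are two distinct elements of {1, …, 180} in uniformly random order; by symmetry P[π(i) > π(j)] = 1/2.
By linearity: E[X] = 16110 · (1/2) = C(180, 2) · (1/2) = 16110/2 = 8055 ≈ 8055.000000.

E[X] = 8055 = 8055.000000.


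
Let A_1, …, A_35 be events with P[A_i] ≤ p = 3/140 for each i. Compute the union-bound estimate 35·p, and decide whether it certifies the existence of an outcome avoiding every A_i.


Union bound: P[∪_{i=1}^{35} A_i] ≤ Σ_i P[A_i] ≤ 35·p = 35·(3/140) = 3/4.
Numerically: 3/4 ≈ 0.750.
Is 3/4 < 1? YES.
Since P[∪ A_i] ≤ 3/4 < 1, the complement has P[∩ A_i^c] ≥ 1 − 3/4 = 1/4 > 0, so some outcome avoids every A_i.

35·p = 3/4 ≈ 0.750; existence CERTIFIED by the union bound.


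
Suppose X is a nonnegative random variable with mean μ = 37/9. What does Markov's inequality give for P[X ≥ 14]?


μ = E[X] = 37/9, a = 14.
Markov: P[X ≥ 14] ≤ μ/a = (37/9)/14 = 37/126.
Numerically: ≈ 0.293651.
(Since a = 14 > μ = 4.111111, the bound 37/126 is < 1 and informative.)

P[X ≥ 14] ≤ 37/126 ≈ 0.293651.


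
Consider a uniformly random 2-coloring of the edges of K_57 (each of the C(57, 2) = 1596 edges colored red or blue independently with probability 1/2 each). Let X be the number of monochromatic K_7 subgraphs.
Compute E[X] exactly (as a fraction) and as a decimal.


Let X = Σ_S X_S over the C(57, 7) = 264385836 subsets S of size 7, where X_S = 1 if the K_7 on S is monochromatic.
For a fixed S, the K_7 on S has C(7, 2) = 21 edges. P[all 21 edges red] = (1/2)^21, and likewise for blue, so P[monochromatic] = 2·(1/2)^21 = 2^{1 − 21} = 1/1048576.
By linearity: E[X] = C(57, 7) · 2^{1 − 21} = 264385836 · 1/1048576 = 66096459/262144.
Numerically: E[X] ≈ 252.137981.

E[X] = C(57,7)·2^(1−C(7,2)) = 66096459/262144 ≈ 252.137981.


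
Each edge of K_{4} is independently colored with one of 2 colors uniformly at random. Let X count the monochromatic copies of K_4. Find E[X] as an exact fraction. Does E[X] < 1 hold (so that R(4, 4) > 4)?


E[X] = C(4, 4) · 2^{1 − 6} = 1 · 2^{−5} = 1/32.
As a reduced fraction: E[X] = 1/32 ≈ 0.0312500.
Is E[X] < 1? YES.
Since E[X] < 1, there exists a 2-coloring of K_{4} with no monochromatic K_4; hence R(4, 4) > 4.

E[X] = 1/32 ≈ 0.0312500; E[X] < 1, so R(4, 4) > 4.


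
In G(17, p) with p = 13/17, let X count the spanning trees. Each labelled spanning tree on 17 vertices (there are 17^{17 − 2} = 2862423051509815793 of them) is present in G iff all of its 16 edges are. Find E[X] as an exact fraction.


K_17 has 17^{17 − 2} = 2862423051509815793 labelled spanning trees.
For each such spanning tree H, let X_H = 1 if all 16 edges of H are present in G. Then P[X_H = 1] = p^{16} = (13/17)^{16} = 665416609183179841/48661191875666868481.
Summing the indicators: E[X] = Σ_H E[X_H] = 2862423051509815793 · p^{16} = 2862423051509815793 · 665416609183179841/48661191875666868481 = 665416609183179841/17.
Numerically: E[X] ≈ 3.91422e+16.

E[X] = 2862423051509815793 · (13/17)^{16} = 665416609183179841/17 ≈ 3.91422e+16.


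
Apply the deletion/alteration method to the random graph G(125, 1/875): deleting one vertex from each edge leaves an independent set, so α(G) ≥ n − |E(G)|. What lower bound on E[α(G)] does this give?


E[|E(G)|] = C(125, 2)·p = 7750 · (1/875) = 62/7.
E[α(G)] ≥ n − E[|E(G)|] = 125 − 62/7 = 813/7.
Numerically: ≈ 116.143.
(This is only a lower bound; the true E[α(G)] may be larger.)

E[α(G)] ≥ 813/7 ≈ 116.143.


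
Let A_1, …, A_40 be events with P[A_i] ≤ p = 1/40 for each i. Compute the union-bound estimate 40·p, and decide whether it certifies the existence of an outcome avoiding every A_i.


Union bound: P[∪_{i=1}^{40} A_i] ≤ Σ_i P[A_i] ≤ 40·p = 40·(1/40) = 1.
Numerically: 1 ≈ 1.00000.
Is 1 < 1? NO.
Since the bound 1 is ≥ 1, the union bound is uninformative here; it does NOT by itself certify existence.

40·p = 1 ≈ 1.00000; existence NOT certified by the union bound.


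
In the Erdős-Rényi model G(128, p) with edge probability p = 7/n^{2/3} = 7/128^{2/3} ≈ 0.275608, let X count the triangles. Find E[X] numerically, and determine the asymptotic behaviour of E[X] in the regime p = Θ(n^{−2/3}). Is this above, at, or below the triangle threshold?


Number of potential triangles: C(128, 3) = 341376.
Each occurs with probability p³ ≈ (0.275608)³ ≈ 2.09350586e-02.
By linearity: E[X] = C(128, 3)·p³ ≈ 341376 · 2.09350586e-02 ≈ 7146.726563.
Since α = 2/3 < 1, p = c/n^{2/3} ≫ 1/n is above the triangle threshold p ~ 1/n. Asymptotically E[X] ~ (c³/6)·n^{3(1−α)} = (7³/6)·n^{1} → ∞; triangles are abundant w.h.p.

E[X] ≈ 7146.726563; in regime p = Θ(1/n^{2/3}) E[X] diverges (above the triangle threshold p ~ 1/n).


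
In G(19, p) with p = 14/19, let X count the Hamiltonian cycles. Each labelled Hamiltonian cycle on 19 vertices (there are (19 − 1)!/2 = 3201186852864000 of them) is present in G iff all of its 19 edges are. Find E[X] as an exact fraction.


K_19 has (19 − 1)!/2 = 3201186852864000 labelled Hamiltonian cycles.
For each such Hamiltonian cycle H, let X_H = 1 if all 19 edges of H are present in G. Then P[X_H = 1] = p^{19} = (14/19)^{19} = 5976303958948914397184/1978419655660313589123979.
By linearity of expectation: E[X] = Σ_H E[X_H] = 3201186852864000 · p^{19} = 3201186852864000 · 5976303958948914397184/1978419655660313589123979 = 19131265662106339128470788663934976000/1978419655660313589123979.
Numerically: E[X] ≈ 9.67e+12.

E[X] = 3201186852864000 · (14/19)^{19} = 19131265662106339128470788663934976000/1978419655660313589123979 ≈ 9.67e+12.


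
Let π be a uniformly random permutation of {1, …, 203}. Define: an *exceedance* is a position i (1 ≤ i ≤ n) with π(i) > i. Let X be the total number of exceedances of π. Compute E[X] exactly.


Write X = Σ_{i=1}^{203} X_i, where X_i = 1_{π(i) > i}.
For each fixed i, π(i) is uniform over {1, …, 203} (marginal of a uniform permutation), so P[π(i) > i] = (n − i)/n. Summing: Σ_{i=1}^{203} (n − i)/n = (0 + 1 + … + 202)/203 = 203(203 − 1)/(2·203) = (203 − 1)/2.
Hence E[X] = Σ_{i=1}^{203} (203 − i)/203 = 101 ≈ 101.000000.

E[X] = 101 = 101.000000.


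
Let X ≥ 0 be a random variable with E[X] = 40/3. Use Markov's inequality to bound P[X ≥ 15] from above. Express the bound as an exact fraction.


μ = E[X] = 40/3, a = 15.
Markov: P[X ≥ 15] ≤ μ/a = (40/3)/15 = 8/9.
Numerically: ≈ 0.889.
(Since a = 15 > μ = 13.333, the bound 8/9 is < 1 and informative.)

P[X ≥ 15] ≤ 8/9 ≈ 0.889.


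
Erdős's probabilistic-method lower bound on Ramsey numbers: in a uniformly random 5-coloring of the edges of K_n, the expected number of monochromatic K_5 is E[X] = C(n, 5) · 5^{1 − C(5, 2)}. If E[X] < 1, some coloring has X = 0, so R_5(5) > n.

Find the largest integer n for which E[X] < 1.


We need C(n, 5) · 5^{1 − 10} < 1, i.e. C(n, 5) < 5^{10 − 1} = 1953125.
Check values of n near the boundary:
  n = 48: C(48, 5) = 1712304; 1712304 < 1953125? YES
  n = 49: C(49, 5) = 1906884; 1906884 < 1953125? YES
  n = 50: C(50, 5) = 2118760; 2118760 < 1953125? NO
The largest n with C(n, 5) < 1953125 is n = 49 (where E[X] = 1906884/1953125 ≈ 0.976325). Hence R_5(5) > 49, i.e. R_5(5) ≥ 50.

Largest n = 49; hence R_5(5) > 49.


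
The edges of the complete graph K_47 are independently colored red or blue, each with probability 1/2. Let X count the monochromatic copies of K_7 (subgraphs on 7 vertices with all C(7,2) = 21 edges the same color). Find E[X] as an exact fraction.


Let X = Σ_S X_S over the C(47, 7) = 62891499 subsets S of size 7, where X_S = 1 if the K_7 on S is monochromatic.
For a fixed S, the K_7 on S has C(7, 2) = 21 edges. P[all 21 edges red] = (1/2)^21, and likewise for blue, so P[monochromatic] = 2·(1/2)^21 = 2^{1 − 21} = 1/1048576.
By linearity: E[X] = C(47, 7) · 2^{1 − 21} = 62891499 · 1/1048576 = 62891499/1048576.
Numerically: E[X] ≈ 59.978.

E[X] = C(47,7)·2^(1−C(7,2)) = 62891499/1048576 ≈ 59.978.


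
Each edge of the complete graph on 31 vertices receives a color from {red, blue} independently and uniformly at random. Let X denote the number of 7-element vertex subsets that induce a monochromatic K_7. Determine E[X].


Let X = Σ_S X_S over the C(31, 7) = 2629575 subsets S of size 7, where X_S = 1 if the K_7 on S is monochromatic.
For a fixed S, the K_7 on S has C(7, 2) = 21 edges. P[all 21 edges red] = (1/2)^21, and likewise for blue, so P[monochromatic] = 2·(1/2)^21 = 2^{1 − 21} = 1/1048576.
By linearity of expectation: E[X] = C(31, 7) · 2^{1 − 21} = 2629575 · 1/1048576 = 2629575/1048576.
Numerically: E[X] ≈ 2.50776.

E[X] = C(31,7)·2^(1−C(7,2)) = 2629575/1048576 ≈ 2.50776.


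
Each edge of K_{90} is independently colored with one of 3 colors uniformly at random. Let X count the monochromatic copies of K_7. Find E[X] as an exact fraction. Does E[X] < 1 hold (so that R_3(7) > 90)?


E[X] = C(90, 7) · 3^{1 − 21} = 7471375560 · 3^{−20} = 7471375560/3486784401.
As a reduced fraction: E[X] = 830152840/387420489 ≈ 2.1427696.
Is E[X] < 1? NO.
Since E[X] ≥ 1, the first-moment bound is inconclusive at n = 90; it does NOT by itself certify R_3(7) > 90.

E[X] = 830152840/387420489 ≈ 2.1427696; E[X] ≥ 1; first-moment method inconclusive here.
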